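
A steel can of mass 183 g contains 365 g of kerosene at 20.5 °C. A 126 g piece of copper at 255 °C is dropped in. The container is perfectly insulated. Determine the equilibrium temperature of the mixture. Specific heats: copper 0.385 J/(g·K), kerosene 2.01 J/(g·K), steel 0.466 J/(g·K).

Heat gained plus heat lost sum to zero:
126×0.385×(T − 255) + 365×2.01×(T − 20.5) + 183×0.466×(T − 20.5) = 0
867.44 T = 29158
T ≈ 33.61 °C

T_f ≈ 33.6 °C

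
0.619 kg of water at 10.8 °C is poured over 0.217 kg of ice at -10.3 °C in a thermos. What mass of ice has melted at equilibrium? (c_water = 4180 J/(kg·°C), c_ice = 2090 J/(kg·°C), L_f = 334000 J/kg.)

m_melted ≈ 0.0697 kg

Water can give up m c ΔT = 0.619×4180×10.8 = 27944 J before reaching 0 °C.
Warming the ice to 0 °C takes 0.217×2090×10.3 = 4671.4 J, leaving 23273 J for melting.
Fully melting the ice requires m_ice L_f = 0.217×334000 = 72478 J.
23273 J < 72478 J, so only part of the ice melts and the system sits at 0 °C.
Mass melted = 23273/334000 ≈ 0.06968 kg.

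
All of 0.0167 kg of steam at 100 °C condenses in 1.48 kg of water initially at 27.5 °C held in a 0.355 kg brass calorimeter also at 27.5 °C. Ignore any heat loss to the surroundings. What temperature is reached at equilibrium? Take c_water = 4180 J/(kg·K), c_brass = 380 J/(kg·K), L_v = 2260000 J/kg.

T_f ≈ 34.2 °C

Heat gained plus heat lost sum to zero:
condense steam: −0.0167×2260000 = −37742
  condensate cools 100→T: 0.0167×4180×(T − 100) = 69.81(T − 100)
  original water: 6186.4(T − 27.5)
  cup: 134.9(T − 27.5)
6391.1 T = 37742 + 6980.6 + 173836 = 218558
T ≈ 34.20 °C — below 100 °C, confirming all the steam condensed.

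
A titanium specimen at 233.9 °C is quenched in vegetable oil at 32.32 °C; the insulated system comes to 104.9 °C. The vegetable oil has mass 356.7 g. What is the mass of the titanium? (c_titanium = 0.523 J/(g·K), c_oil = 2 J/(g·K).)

m ≈ 767 g

Setting the total heat transfer to zero:
m·0.523·(104.9 − 233.9) + 356.7·2·(104.9 − 32.32) = 0
-67.47 m = -51779
m = -51779/-67.47 ≈ 767.5 g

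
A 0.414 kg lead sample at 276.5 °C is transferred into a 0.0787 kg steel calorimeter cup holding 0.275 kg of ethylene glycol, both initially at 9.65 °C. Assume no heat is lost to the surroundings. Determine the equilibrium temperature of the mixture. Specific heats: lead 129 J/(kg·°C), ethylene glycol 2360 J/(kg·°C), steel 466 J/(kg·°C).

Conservation of energy gives ΣQ = 0:
0.414·129·(T − 276.5) + 0.275·2360·(T − 9.65) + 0.0787·466·(T − 9.65) = 0
739.08 T = 21384
T = 21384/739.08 ≈ 28.93 °C

T_f ≈ 28.9 °C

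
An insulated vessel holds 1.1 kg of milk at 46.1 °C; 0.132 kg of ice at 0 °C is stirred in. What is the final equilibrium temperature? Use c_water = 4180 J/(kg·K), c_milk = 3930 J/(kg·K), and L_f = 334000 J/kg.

Energy balance with sensible and latent terms:
fusion: m_ice L_f = 0.132·334000 = 44088; meltwater 0→T: 0.132·4180·T = 551.76 T; milk: 4323(T − 46.1)
4874.8 T = 199290 − 44088 = 155202
T ≈ 31.84 °C — above 0 °C, consistent with complete melting.

T_f ≈ 31.8 °C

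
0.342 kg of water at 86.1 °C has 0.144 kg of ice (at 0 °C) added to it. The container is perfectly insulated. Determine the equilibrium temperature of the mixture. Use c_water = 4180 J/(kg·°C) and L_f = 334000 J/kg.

Taking heat into each body as positive, Σ m c ΔT = 0:
latent heat to melt: 0.144·334000 = 48096; meltwater 0→T: 0.144·4180·T = 601.92 T; water: 1429.6(T − 86.1)
2031.5 T = 123085 − 48096 = 74989
T ≈ 36.91 °C (positive, so assuming full melt was valid).

T_f ≈ 36.9 °C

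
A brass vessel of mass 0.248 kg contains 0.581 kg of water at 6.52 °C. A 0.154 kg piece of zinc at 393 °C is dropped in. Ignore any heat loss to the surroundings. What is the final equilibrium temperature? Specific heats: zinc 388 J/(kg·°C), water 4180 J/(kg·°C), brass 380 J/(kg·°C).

Let T be the final temperature. ΣQ_i = 0:
0.154·388·(T − 393) + 0.581·4180·(T − 6.52) + 0.248·380·(T − 6.52) = 0
(59.75 + 2428.6 + 94.24) T = 59.75·393 + 2428.6·6.52 + 94.24·6.52
T = 39931 / 2582.6 = 15.5 °C

T_f ≈ 15.5 °C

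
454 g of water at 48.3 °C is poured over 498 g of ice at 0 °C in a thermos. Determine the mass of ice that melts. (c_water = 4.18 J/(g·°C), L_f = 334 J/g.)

m_melted ≈ 274 g

Heat available from the water dropping to 0 °C: 454×4.18×48.3 = 91660 J.
Melting all 498 g of ice would need 498×334 = 166332 J.
91660 J < 166332 J, so only part of the ice melts and the system sits at 0 °C.
m_melt = 91660 / L_f = 274.4 g.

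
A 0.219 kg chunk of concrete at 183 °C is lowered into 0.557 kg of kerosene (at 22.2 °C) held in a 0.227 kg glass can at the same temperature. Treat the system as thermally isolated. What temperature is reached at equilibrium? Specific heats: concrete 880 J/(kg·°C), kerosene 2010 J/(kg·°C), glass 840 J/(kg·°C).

T_f = Σ m_i c_i T_i / Σ m_i c_i:
T_f = (192.72*183 + 1119.6*22.2 + 190.68*22.2) / (192.72 + 1119.6 + 190.68)
    = 64355 / 1503 ≈ 42.82 °C

T_f ≈ 42.8 °C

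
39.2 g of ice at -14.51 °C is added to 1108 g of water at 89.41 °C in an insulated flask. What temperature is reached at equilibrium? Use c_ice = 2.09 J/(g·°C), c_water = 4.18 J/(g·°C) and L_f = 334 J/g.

Setting the total heat transfer to zero:
warm ice to 0 °C: 39.2·2.09·(0 − (-14.51)) = 1188.8
  latent heat to melt: 39.2·334 = 13093
  meltwater 0→T: 39.2·4.18·T = 163.86 T
  water: 4631.4(T − 89.41)
4795.3 T = 414097 − 14282 = 399815
T ≈ 83.38 °C. Since T > 0 °C, the all-ice-melts assumption holds.

T_f ≈ 83.4 °C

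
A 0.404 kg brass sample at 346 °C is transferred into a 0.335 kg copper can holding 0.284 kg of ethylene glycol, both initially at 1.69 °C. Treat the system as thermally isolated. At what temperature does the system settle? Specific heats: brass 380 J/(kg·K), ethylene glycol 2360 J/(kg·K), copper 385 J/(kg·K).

Energy conservation, ΣQ = 0:
0.404*380*(T − 346) + 0.284*2360*(T − 1.69) + 0.335*385*(T − 1.69) = 0
(153.52 + 670.24 + 128.97) T = 153.52*346 + 670.24*1.69 + 128.97*1.69
T = 54469/952.73 ≈ 57.17 °C

T_f ≈ 57.2 °C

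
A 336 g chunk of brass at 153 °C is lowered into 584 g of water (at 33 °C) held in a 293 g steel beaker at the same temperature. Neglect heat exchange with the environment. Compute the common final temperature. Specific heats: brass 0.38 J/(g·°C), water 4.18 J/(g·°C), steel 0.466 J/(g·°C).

T_f ≈ 38.7 °C

T_f is the heat-capacity-weighted average of the initial temperatures:
T_f = (127.68*153 + 2441.1*33 + 136.54*33) / (127.68 + 2441.1 + 136.54)
    = 104598 / 2705.3 ≈ 38.66 °C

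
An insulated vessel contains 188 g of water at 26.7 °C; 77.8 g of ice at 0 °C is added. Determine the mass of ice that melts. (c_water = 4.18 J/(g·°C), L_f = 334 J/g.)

Heat available from the water dropping to 0 °C: 188·4.18·26.7 = 20982 J.
Fully melting the ice requires m_ice L_f = 77.8·334 = 25985 J.
20982 J < 25985 J, so only part of the ice melts and the system sits at 0 °C.
m_melted·334 = 20982  ⇒  m_melted ≈ 62.82 g.

m_melted ≈ 62.8 g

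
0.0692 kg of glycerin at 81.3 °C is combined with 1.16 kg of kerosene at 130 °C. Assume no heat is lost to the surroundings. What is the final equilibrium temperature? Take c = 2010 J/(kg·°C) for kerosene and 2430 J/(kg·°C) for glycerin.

T_f ≈ 126.7 °C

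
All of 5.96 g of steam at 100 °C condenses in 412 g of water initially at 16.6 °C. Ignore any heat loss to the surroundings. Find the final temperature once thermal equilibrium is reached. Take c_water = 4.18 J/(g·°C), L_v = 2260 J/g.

T_f ≈ 25.5 °C

Energy conservation, ΣQ = 0:
condense steam: −5.96·2260 = −13470
  condensate cools 100→T: 5.96·4.18·(T − 100) = 24.91(T − 100)
  water warms: 412·4.18·(T − 16.6) = 1722.2(T − 16.6)
1747.1 T = 13470 + 2491.3 + 28588 = 44549
T ≈ 25.50 °C — below 100 °C, confirming all the steam condensed.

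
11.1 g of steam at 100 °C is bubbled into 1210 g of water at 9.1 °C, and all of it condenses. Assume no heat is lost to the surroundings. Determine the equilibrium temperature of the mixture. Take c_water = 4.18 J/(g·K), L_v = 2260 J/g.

T_f ≈ 14.8 °C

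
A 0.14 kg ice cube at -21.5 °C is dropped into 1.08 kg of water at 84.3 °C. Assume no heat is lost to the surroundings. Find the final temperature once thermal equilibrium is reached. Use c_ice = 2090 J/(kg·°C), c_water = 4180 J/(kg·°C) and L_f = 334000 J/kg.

Conservation of energy gives ΣQ = 0:
ice -21.5→0 °C: 0.14·2090·21.5 = 6290.9
  latent heat to melt: 0.14·334000 = 46760
  meltwater 0→T: 0.14·4180·T = 585.2 T
  water cools: 1.08·4180·(T − 84.3) = 4514.4(T − 84.3)
5099.6 T = 380564 − 53051 = 327513
T ≈ 64.22 °C. Since T > 0 °C, the all-ice-melts assumption holds.

T_f ≈ 64.2 °C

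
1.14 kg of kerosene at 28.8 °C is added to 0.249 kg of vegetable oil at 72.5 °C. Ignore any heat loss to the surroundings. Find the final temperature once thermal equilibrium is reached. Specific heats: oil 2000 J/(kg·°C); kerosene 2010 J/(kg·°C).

T_f = Σ m_i c_i T_i / Σ m_i c_i:
T_f = (498×72.5 + 2291.4×28.8) / (498 + 2291.4)
    = 102097 / 2789.4 ≈ 36.60 °C

T_f ≈ 36.6 °C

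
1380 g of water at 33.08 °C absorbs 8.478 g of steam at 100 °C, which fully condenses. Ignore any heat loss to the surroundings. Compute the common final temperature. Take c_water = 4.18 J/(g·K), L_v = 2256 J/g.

Energy conservation, ΣQ = 0:
steam→water at 100 °C releases m L_v = 8.478·2256 = 19126
  condensate cools 100→T: 8.478·4.18·(T − 100) = 35.44(T − 100)
  water warms: 1380·4.18·(T − 33.08) = 5768.4(T − 33.08)
5803.8 T = 19126 + 3543.8 + 190819 = 213489
T ≈ 36.78 °C, under the boiling point, so the assumption holds.

T_f ≈ 36.8 °C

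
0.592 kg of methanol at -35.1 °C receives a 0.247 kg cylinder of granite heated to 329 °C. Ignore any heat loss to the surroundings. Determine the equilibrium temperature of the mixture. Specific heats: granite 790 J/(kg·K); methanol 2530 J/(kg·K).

Net heat exchanged in the isolated system is zero:
0.247·790·(T − 329) + 0.592·2530·(T − (-35.1)) = 0
195.13(T − 329) + 1497.8(T − (-35.1)) = 0
(195.13 + 1497.8) T = 195.13·329 + 1497.8·(-35.1)
T = 11626 / 1692.9 = 6.87 °C

T_f ≈ 6.9 °C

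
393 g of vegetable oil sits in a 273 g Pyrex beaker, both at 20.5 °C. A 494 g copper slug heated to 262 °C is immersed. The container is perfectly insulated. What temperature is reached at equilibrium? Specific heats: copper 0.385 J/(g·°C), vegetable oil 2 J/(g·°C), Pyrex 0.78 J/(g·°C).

T_f ≈ 59.1 °C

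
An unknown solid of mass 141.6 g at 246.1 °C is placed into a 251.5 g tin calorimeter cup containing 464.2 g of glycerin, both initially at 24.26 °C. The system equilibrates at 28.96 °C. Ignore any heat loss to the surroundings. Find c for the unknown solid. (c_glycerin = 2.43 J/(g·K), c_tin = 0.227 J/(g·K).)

c ≈ 0.181 J/(g·K)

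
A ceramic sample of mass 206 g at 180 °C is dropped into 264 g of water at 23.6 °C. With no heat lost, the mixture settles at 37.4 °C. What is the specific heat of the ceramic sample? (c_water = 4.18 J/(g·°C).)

m_s c (T_s − T_f) = m_water c_water (T_f − T_0):
206×c×(180 − 37.4) = 264×4.18×(37.4 − 23.6)
29376 c = 15229  ⇒  c ≈ 0.5184 J/(g·°C)

c ≈ 0.518 J/(g·°C)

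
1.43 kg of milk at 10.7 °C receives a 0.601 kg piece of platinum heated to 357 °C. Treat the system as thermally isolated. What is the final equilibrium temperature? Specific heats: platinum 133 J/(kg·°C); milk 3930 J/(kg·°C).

T_f ≈ 15.6 °C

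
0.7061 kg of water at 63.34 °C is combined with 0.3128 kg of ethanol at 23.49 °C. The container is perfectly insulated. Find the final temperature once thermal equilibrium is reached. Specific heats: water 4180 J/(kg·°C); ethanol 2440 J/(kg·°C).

T_f ≈ 55.2 °C

|Q_water| = |Q_ethanol|:
0.7061·4180·(63.34 − T) = 0.3128·2440·(T − 23.49)
2951.5(63.34 − T) = 763.23(T − 23.49)
3714.7 T = 204876  ⇒  T ≈ 55.15 °C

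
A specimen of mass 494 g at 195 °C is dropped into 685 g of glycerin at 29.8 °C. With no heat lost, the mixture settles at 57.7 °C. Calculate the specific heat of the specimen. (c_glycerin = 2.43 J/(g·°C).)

Heat lost by the specimen = heat gained by the glycerin:
494·c·(195 − 57.7) = 685·2.43·(57.7 − 29.8)
67826 c = 46441  ⇒  c ≈ 0.6847 J/(g·°C)

c ≈ 0.685 J/(g·°C)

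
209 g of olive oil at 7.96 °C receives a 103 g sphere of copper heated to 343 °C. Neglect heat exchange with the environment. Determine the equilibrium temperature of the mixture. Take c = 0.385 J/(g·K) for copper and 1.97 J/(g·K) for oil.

T_f ≈ 37.4 °C

Heat gained plus heat lost sum to zero:
103*0.385*(T − 343) + 209*1.97*(T − 7.96) = 0
(39.66 + 411.73) T = 39.66*343 + 411.73*7.96
T = 16879/451.38 ≈ 37.39 °C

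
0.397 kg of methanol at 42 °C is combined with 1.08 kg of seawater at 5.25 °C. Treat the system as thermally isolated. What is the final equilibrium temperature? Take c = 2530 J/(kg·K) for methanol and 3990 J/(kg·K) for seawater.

Heat lost by the methanol equals heat gained by the seawater:
0.397×2530×(42 − T) = 1.08×3990×(T − 5.25)
1004.4(42 − T) = 4309.2(T − 5.25)
5313.6 T = 64809  ⇒  T ≈ 12.20 °C

T_f ≈ 12.2 °C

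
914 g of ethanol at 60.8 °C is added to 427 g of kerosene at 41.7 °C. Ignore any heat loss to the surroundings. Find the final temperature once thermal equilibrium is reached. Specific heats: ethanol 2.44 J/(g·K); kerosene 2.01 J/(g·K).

With ΣQ=0 the equilibrium temperature is the m·c-weighted mean:
T_f = (2230.2·60.8 + 858.27·41.7) / (2230.2 + 858.27)
    = 171384 / 3088.4 ≈ 55.49 °C

T_f ≈ 55.5 °C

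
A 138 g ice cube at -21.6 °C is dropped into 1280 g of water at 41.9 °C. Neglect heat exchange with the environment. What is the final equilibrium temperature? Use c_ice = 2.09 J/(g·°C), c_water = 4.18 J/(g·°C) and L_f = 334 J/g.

Taking heat into each body as positive, Σ m c ΔT = 0:
ice -21.6→0 °C: 138·2.09·21.6 = 6229.9; melt ice: 138·334 = 46092; warm the meltwater: 576.84 T; water cools: 1280·4.18·(T − 41.9) = 5350.4(T − 41.9)
5927.2 T = 224182 − 52322 = 171860
T ≈ 28.99 °C (positive, so assuming full melt was valid).

T_f ≈ 29.0 °C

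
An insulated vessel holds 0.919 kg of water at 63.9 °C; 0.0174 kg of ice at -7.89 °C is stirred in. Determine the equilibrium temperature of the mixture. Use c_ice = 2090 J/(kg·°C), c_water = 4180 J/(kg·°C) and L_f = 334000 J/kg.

Heat gained plus heat lost sum to zero:
warm ice to 0 °C: 0.0174×2090×(0 − (-7.89)) = 286.93
  melt ice: 0.0174×334000 = 5811.6
  meltwater 0→T: 0.0174×4180×T = 72.73 T
  water: 3841.4(T − 63.9)
3914.2 T = 245467 − 6098.5 = 239368
T ≈ 61.15 °C — above 0 °C, consistent with complete melting.

T_f ≈ 61.2 °C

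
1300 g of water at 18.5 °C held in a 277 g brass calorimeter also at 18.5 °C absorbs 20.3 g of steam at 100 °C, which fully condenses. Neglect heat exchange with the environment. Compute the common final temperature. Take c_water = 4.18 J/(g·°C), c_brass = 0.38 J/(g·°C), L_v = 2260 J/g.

T_f ≈ 27.9 °C

Heat gained plus heat lost sum to zero:
condense steam: −20.3×2260 = −45878; condensed water 100 °C→T: 84.85(T − 100); water warms: 1300×4.18×(T − 18.5) = 5434(T − 18.5); cup: 105.26(T − 18.5)
5624.1 T = 45878 + 8485.4 + 102476 = 156840
T ≈ 27.89 °C — below 100 °C, confirming all the steam condensed.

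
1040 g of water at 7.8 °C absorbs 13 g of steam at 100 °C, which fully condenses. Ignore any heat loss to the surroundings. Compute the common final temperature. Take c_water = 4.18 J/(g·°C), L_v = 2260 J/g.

T_f ≈ 15.6 °C

Conservation of energy gives ΣQ = 0:
latent heat released on condensation: 13×2260 = 29380
  condensed water 100 °C→T: 54.34(T − 100)
  original water: 4347.2(T − 7.8)
4401.5 T = 29380 + 5434 + 33908 = 68722
T ≈ 15.61 °C — below 100 °C, confirming all the steam condensed.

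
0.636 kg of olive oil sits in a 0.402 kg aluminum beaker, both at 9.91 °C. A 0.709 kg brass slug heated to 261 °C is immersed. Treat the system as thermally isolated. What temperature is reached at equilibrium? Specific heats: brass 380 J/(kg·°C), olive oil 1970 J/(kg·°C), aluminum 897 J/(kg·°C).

T_f ≈ 45.8 °C

With ΣQ=0 the equilibrium temperature is the m·c-weighted mean:
T_f = (269.42*261 + 1252.9*9.91 + 360.59*9.91) / (269.42 + 1252.9 + 360.59)
    = 86309 / 1882.9 ≈ 45.84 °C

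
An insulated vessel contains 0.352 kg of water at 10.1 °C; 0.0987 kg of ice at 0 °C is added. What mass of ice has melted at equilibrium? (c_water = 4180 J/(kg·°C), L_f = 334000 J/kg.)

m_melted ≈ 0.0445 kg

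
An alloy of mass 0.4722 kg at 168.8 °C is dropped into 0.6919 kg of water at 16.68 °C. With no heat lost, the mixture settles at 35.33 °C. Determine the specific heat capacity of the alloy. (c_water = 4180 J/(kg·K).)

c ≈ 856 J/(kg·K)

Conservation of energy gives ΣQ = 0:
0.4722·c·(35.33 − 168.8) + 0.6919·4180·(35.33 − 16.68) = 0
-63.02 c = -53938
c = -53938/-63.02 ≈ 855.8 J/(kg·K)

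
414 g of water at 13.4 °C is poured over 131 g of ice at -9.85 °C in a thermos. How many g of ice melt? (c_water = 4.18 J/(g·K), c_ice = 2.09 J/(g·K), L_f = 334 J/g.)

Cooling the water to 0 °C releases 414×4.18×13.4 = 23189 J.
Of that, 131×2.09×9.85 = 2696.8 J goes to bring the ice to 0 °C, leaving 20492 J.
Fully melting the ice requires m_ice L_f = 131×334 = 43754 J.
20492 J < 43754 J, so only part of the ice melts and the system sits at 0 °C.
m_melt = 20492 / L_f = 61.35 g.

m_melted ≈ 61.4 g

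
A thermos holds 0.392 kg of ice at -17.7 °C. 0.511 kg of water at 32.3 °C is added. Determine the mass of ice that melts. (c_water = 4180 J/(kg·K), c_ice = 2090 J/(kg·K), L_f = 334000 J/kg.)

m_melted ≈ 0.163 kg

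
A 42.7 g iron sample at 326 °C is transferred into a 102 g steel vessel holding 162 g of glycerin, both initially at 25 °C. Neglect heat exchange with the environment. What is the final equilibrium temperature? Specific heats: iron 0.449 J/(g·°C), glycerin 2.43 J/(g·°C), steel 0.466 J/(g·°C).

T_f ≈ 37.5 °C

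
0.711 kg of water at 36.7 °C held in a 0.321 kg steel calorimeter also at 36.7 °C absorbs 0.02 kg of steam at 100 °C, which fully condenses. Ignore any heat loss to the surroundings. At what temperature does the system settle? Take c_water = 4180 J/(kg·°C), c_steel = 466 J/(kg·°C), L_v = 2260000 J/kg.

T_f ≈ 52.5 °C

Energy balance with sensible and latent terms:
steam→water at 100 °C releases m L_v = 0.02×2260000 = 45200; condensed water 100 °C→T: 83.6(T − 100); original water: 2972(T − 36.7); steel cup: 0.321×466×(T − 36.7) = 149.59(T − 36.7)
3205.2 T = 45200 + 8360 + 114561 = 168121
T ≈ 52.45 °C — below 100 °C, confirming all the steam condensed.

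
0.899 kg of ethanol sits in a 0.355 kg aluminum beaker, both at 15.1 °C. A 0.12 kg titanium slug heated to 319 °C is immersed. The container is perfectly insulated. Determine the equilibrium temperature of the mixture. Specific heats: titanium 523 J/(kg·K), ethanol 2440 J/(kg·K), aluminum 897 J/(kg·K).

Energy conservation, ΣQ = 0:
0.12·523·(T − 319) + 0.899·2440·(T − 15.1) + 0.355·897·(T − 15.1) = 0
62.76(T − 319) + 2193.6(T − 15.1) + 318.44(T − 15.1) = 0
2574.8 T = 57952
T = 57952/2574.8 ≈ 22.51 °C

T_f ≈ 22.5 °C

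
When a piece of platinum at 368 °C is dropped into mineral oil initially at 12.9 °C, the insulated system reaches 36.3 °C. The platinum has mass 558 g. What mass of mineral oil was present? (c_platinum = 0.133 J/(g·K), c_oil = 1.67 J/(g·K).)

m ≈ 630 g

Net heat exchanged in the isolated system is zero:
558×0.133×(36.3 − 368) + m×1.67×(36.3 − 12.9) = 0
39.08 m = 24617
m = 24617/39.08 ≈ 629.9 g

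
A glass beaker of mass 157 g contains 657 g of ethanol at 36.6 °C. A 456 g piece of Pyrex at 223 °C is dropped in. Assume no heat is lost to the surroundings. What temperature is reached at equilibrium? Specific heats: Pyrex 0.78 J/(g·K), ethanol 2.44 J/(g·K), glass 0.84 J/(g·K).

T_f ≈ 68.3 °C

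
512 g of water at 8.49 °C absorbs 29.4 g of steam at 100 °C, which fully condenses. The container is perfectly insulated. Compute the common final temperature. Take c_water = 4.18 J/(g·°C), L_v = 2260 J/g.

T_f ≈ 42.8 °C

Energy conservation, ΣQ = 0:
steam→water at 100 °C releases m L_v = 29.4·2260 = 66444; condensate cools 100→T: 29.4·4.18·(T − 100) = 122.89(T − 100); original water: 2140.2(T − 8.49)
2263.1 T = 66444 + 12289 + 18170 = 96903
T ≈ 42.82 °C — below 100 °C, confirming all the steam condensed.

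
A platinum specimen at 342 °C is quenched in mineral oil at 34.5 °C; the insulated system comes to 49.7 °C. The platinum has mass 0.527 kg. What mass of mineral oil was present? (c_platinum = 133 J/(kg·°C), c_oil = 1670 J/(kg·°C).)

m ≈ 0.807 kg

|Q_platinum| = |Q_oil|:
0.527·133·(342 − 49.7) = m·1670·(49.7 − 34.5)
25384 m = 20488  ⇒  m ≈ 0.8071 kg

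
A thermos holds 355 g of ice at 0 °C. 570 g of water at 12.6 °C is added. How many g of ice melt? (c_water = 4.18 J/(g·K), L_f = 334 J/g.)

Cooling the water to 0 °C releases 570·4.18·12.6 = 30021 J.
Melting all 355 g of ice would need 355·334 = 118570 J.
30021 J < 118570 J, so only part of the ice melts and the system sits at 0 °C.
Mass melted = 30021/334 ≈ 89.88 g.

m_melted ≈ 89.9 g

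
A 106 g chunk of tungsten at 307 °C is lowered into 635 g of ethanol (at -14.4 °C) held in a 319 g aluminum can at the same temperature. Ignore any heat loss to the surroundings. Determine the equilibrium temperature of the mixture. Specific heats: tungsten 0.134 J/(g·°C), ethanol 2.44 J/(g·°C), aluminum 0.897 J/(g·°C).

Heat gained plus heat lost sum to zero:
106*0.134*(T − 307) + 635*2.44*(T − (-14.4)) + 319*0.897*(T − (-14.4)) = 0
(14.2 + 1549.4 + 286.14) T = 14.2*307 + 1549.4*(-14.4) + 286.14*(-14.4)
T = -22071 / 1849.7 = -11.9 °C

T_f ≈ -11.9 °C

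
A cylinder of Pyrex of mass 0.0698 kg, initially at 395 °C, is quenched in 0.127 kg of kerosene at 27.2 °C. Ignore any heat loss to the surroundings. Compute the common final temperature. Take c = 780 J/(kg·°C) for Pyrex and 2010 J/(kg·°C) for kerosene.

T_f ≈ 91.9 °C

With ΣQ=0 the equilibrium temperature is the m·c-weighted mean:
T_f = (54.44·395 + 255.27·27.2) / (54.44 + 255.27)
    = 28449 / 309.71 ≈ 91.85 °C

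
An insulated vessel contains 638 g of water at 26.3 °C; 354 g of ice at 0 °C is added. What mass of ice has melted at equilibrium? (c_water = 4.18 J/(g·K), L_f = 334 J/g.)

m_melted ≈ 210 g

Heat available from the water dropping to 0 °C: 638×4.18×26.3 = 70138 J.
Fully melting the ice requires m_ice L_f = 354×334 = 118236 J.
That's not enough to melt it all — equilibrium is at 0 °C with ice remaining.
Mass melted = 70138/334 ≈ 210 g.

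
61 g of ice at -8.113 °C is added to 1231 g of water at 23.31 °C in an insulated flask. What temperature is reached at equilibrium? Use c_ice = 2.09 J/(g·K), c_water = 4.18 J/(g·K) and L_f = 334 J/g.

Net heat exchanged in the isolated system is zero:
warm ice to 0 °C: 61·2.09·(0 − (-8.113)) = 1034.3
  melt ice: 61·334 = 20374
  warm the meltwater: 254.98 T
  water cools: 1231·4.18·(T − 23.31) = 5145.6(T − 23.31)
5400.6 T = 119943 − 21408 = 98535
T ≈ 18.25 °C (positive, so assuming full melt was valid).

T_f ≈ 18.2 °C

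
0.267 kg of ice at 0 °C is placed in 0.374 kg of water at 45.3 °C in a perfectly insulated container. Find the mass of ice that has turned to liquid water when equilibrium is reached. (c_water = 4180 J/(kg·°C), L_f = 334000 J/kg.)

Water can give up m c ΔT = 0.374×4180×45.3 = 70818 J before reaching 0 °C.
Melting all 0.267 kg of ice would need 0.267×334000 = 89178 J.
Since 70818 < 89178 J, not all the ice melts; equilibrium is at 0 °C.
Mass melted = 70818/334000 ≈ 0.212 kg.

m_melted ≈ 0.212 kg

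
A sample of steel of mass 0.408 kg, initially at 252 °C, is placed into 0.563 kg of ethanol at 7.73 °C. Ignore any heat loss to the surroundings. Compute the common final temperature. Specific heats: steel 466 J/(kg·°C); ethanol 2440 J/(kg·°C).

T_f ≈ 37.4 °C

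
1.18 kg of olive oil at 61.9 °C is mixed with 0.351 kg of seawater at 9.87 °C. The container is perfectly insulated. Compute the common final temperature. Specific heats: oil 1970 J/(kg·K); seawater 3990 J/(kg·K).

T_f ≈ 42.3 °C

Heat gained plus heat lost sum to zero:
1.18×1970×(T − 61.9) + 0.351×3990×(T − 9.87) = 0
2324.6(T − 61.9) + 1400.5(T − 9.87) = 0
3725.1 T = 157716
T = 157716 / 3725.1 = 42.3 °C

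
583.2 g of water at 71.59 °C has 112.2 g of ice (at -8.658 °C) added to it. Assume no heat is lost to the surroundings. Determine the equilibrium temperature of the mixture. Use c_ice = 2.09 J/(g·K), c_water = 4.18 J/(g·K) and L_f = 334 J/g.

Setting the total heat transfer to zero:
ice -8.658→0 °C: 112.2·2.09·8.658 = 2030.3; latent heat to melt: 112.2·334 = 37475; meltwater 0→T: 112.2·4.18·T = 469 T; water: 2437.8(T − 71.59)
2906.8 T = 174520 − 39505 = 135015
T ≈ 46.45 °C — above 0 °C, consistent with complete melting.

T_f ≈ 46.4 °C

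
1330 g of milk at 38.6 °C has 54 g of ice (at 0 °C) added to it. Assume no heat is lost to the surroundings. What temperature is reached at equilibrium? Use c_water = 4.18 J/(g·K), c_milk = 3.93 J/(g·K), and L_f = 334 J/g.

T_f ≈ 33.7 °C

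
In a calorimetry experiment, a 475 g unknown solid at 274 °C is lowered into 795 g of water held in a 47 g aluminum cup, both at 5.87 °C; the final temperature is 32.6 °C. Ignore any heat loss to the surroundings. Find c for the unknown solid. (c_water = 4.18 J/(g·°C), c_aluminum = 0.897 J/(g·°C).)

c ≈ 0.784 J/(g·°C)

Heat gained plus heat lost sum to zero:
475·c·(32.6 − 274) + 795·4.18·(32.6 − 5.87) + 47·0.897·(32.6 − 5.87) = 0
-114665 c = -89953
c = -89953/-114665 ≈ 0.7845 J/(g·°C)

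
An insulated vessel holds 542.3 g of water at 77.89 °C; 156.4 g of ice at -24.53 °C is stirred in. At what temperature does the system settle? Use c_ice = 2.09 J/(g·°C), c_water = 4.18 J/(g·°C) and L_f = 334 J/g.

T_f ≈ 39.8 °C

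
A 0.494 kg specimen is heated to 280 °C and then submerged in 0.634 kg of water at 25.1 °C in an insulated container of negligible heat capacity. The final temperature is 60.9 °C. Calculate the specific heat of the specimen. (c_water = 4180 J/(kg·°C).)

Net heat exchanged in the isolated system is zero:
0.494×c×(60.9 − 280) + 0.634×4180×(60.9 − 25.1) = 0
-108.24 c = -94874
c = -94874/-108.24 ≈ 876.6 J/(kg·°C)

c ≈ 877 J/(kg·°C)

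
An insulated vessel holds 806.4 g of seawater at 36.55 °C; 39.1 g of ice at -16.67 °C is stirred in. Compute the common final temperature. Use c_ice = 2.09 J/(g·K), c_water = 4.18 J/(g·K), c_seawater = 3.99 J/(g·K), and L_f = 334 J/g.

T_f ≈ 30.5 °C

Energy balance with sensible and latent terms:
warm ice to 0 °C: 39.1×2.09×(0 − (-16.67)) = 1362.3; fusion: m_ice L_f = 39.1×334 = 13059; warm the meltwater: 163.44 T; seawater: 3217.5(T − 36.55)
3381 T = 117601 − 14422 = 103179
T ≈ 30.52 °C — above 0 °C, consistent with complete melting.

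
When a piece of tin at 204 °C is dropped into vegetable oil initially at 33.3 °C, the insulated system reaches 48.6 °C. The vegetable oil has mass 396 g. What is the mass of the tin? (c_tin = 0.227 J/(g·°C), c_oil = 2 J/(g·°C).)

m ≈ 344 g

|Q_tin| = |Q_oil|:
m·0.227·(204 − 48.6) = 396·2·(48.6 − 33.3)
35.28 m = 12118  ⇒  m ≈ 343.5 g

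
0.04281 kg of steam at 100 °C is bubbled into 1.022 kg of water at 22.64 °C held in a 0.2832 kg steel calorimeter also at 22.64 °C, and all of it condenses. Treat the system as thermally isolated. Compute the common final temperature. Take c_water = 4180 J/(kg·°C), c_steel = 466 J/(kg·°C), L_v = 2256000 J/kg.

T_f ≈ 46.7 °C

Energy conservation, ΣQ = 0:
condense steam: −0.04281·2256000 = −96579
  condensed water 100 °C→T: 178.95(T − 100)
  original water: 4272(T − 22.64)
  steel cup: 0.2832·466·(T − 22.64) = 131.97(T − 22.64)
4582.9 T = 96579 + 17895 + 99705 = 214179
T ≈ 46.73 °C (< 100 °C, so full condensation is consistent).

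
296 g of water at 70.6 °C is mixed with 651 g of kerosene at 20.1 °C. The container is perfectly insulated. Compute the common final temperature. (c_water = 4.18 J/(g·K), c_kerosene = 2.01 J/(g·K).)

Heat gained plus heat lost sum to zero:
296×4.18×(T − 70.6) + 651×2.01×(T − 20.1) = 0
2545.8 T = 113653
T ≈ 44.64 °C

T_f ≈ 44.6 °C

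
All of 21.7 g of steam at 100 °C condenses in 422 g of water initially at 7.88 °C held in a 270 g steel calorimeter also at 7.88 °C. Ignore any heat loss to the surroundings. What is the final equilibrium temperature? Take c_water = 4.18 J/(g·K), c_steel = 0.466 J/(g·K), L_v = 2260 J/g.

Net heat exchanged in the isolated system is zero:
condense steam: −21.7·2260 = −49042; condensed water 100 °C→T: 90.71(T − 100); original water: 1764(T − 7.88); steel cup: 270·0.466·(T − 7.88) = 125.82(T − 7.88)
1980.5 T = 49042 + 9070.6 + 14891 = 73004
T ≈ 36.86 °C — below 100 °C, confirming all the steam condensed.

T_f ≈ 36.9 °C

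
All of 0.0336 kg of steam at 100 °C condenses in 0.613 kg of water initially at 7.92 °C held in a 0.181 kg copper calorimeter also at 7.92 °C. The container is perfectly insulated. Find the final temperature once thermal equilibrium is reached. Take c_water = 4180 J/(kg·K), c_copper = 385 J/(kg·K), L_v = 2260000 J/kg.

T_f ≈ 40.0 °C

Heat gained plus heat lost sum to zero:
condense steam: −0.0336·2260000 = −75936
  condensed water 100 °C→T: 140.45(T − 100)
  water warms: 0.613·4180·(T − 7.92) = 2562.3(T − 7.92)
  cup: 69.69(T − 7.92)
2772.5 T = 75936 + 14045 + 20846 = 110826
T ≈ 39.97 °C, under the boiling point, so the assumption holds.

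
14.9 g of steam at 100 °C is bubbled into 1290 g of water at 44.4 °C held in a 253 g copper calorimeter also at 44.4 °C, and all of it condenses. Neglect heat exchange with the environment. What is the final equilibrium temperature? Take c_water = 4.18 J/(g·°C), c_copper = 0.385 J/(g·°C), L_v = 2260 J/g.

T_f ≈ 51.1 °C

Setting the total heat transfer to zero:
condense steam: −14.9·2260 = −33674; condensate cools 100→T: 14.9·4.18·(T − 100) = 62.28(T − 100); original water: 5392.2(T − 44.4); copper cup: 253·0.385·(T − 44.4) = 97.41(T − 44.4)
5551.9 T = 33674 + 6228.2 + 243738 = 283641
T ≈ 51.09 °C, under the boiling point, so the assumption holds.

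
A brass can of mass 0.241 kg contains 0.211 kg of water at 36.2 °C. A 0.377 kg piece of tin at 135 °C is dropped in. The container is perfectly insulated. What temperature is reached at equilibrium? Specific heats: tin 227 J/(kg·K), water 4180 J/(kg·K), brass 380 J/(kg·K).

With ΣQ=0 the equilibrium temperature is the m·c-weighted mean:
T_f = (85.58*135 + 881.98*36.2 + 91.58*36.2) / (85.58 + 881.98 + 91.58)
    = 46796 / 1059.1 ≈ 44.18 °C

T_f ≈ 44.2 °C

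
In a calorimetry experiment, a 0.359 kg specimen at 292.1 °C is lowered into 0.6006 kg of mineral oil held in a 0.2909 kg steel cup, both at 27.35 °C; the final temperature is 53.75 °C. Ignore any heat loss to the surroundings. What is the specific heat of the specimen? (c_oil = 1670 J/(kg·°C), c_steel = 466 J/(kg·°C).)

c ≈ 351 J/(kg·°C)

Energy conservation, ΣQ = 0:
0.359×c×(53.75 − 292.1) + 0.6006×1670×(53.75 − 27.35) + 0.2909×466×(53.75 − 27.35) = 0
-85.57 c = -30058
c = -30058/-85.57 ≈ 351.3 J/(kg·°C)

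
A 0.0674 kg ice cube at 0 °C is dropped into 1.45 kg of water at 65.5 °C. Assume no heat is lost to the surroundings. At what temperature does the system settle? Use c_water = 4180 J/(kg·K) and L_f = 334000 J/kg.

Heat gained plus heat lost sum to zero:
melt ice: 0.0674×334000 = 22512; warm the meltwater: 281.73 T; water cools: 1.45×4180×(T − 65.5) = 6061(T − 65.5)
6342.7 T = 396996 − 22512 = 374484
T ≈ 59.04 °C — above 0 °C, consistent with complete melting.

T_f ≈ 59.0 °C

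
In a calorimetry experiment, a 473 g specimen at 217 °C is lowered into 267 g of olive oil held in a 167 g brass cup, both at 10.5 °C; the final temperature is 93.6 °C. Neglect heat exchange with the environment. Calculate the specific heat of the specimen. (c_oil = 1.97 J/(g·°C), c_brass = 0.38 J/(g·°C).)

c ≈ 0.839 J/(g·°C)

Net heat exchanged in the isolated system is zero:
473×c×(93.6 − 217) + 267×1.97×(93.6 − 10.5) + 167×0.38×(93.6 − 10.5) = 0
-58368 c = -48983
c = -48983/-58368 ≈ 0.8392 J/(g·°C)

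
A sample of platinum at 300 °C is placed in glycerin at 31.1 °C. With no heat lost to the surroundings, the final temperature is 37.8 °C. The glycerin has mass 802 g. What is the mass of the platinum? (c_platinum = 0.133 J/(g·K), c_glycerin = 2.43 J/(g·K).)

m ≈ 374 g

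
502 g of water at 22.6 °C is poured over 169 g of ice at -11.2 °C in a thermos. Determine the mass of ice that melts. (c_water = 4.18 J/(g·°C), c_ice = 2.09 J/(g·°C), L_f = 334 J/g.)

m_melted ≈ 130 g

Water can give up m c ΔT = 502×4.18×22.6 = 47423 J before reaching 0 °C.
Of that, 169×2.09×11.2 = 3956 J goes to bring the ice to 0 °C, leaving 43467 J.
To melt every bit of ice: 169×334 = 56446 J.
That's not enough to melt it all — equilibrium is at 0 °C with ice remaining.
m_melt = 43467 / L_f = 130.1 g.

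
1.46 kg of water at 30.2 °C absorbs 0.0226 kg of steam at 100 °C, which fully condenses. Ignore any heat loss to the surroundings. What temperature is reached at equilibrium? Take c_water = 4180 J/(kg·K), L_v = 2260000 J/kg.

Energy balance with sensible and latent terms:
steam→water at 100 °C releases m L_v = 0.0226×2260000 = 51076; condensed water 100 °C→T: 94.47(T − 100); original water: 6102.8(T − 30.2)
6197.3 T = 51076 + 9446.8 + 184305 = 244827
T ≈ 39.51 °C, under the boiling point, so the assumption holds.

T_f ≈ 39.5 °C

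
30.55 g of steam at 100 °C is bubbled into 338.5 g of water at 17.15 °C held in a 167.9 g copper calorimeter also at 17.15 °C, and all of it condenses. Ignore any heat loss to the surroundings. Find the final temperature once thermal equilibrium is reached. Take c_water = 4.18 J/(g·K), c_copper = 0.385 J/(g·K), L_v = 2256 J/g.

Let T be the final temperature. ΣQ_i = 0:
latent heat released on condensation: 30.55·2256 = 68921; condensate cools 100→T: 30.55·4.18·(T − 100) = 127.7(T − 100); water warms: 338.5·4.18·(T − 17.15) = 1414.9(T − 17.15); copper cup: 167.9·0.385·(T − 17.15) = 64.64(T − 17.15)
1607.3 T = 68921 + 12770 + 25375 = 107065
T ≈ 66.61 °C — below 100 °C, confirming all the steam condensed.

T_f ≈ 66.6 °C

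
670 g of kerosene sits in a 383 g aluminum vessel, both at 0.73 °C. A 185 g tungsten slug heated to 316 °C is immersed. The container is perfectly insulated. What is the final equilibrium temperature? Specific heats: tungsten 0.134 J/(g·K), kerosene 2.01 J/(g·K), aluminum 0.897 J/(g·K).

T_f ≈ 5.3 °C

Setting the total heat transfer to zero:
185×0.134×(T − 316) + 670×2.01×(T − 0.73) + 383×0.897×(T − 0.73) = 0
24.79(T − 316) + 1346.7(T − 0.73) + 343.55(T − 0.73) = 0
1715 T = 9067.5
T = 9067.5 / 1715 = 5.29 °C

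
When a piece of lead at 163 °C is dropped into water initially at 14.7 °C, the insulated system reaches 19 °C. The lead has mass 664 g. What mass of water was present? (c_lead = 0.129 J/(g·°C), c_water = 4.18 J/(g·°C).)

Net heat exchanged in the isolated system is zero:
664×0.129×(19 − 163) + m×4.18×(19 − 14.7) = 0
17.97 m = 12334
m = 12334/17.97 ≈ 686.2 g

m ≈ 686 g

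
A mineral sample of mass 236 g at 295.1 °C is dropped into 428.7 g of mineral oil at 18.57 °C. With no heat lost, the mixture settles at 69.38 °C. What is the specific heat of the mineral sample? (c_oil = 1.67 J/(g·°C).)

c ≈ 0.683 J/(g·°C)

m_s c (T_s − T_f) = m_oil c_oil (T_f − T_0):
236×c×(295.1 − 69.38) = 428.7×1.67×(69.38 − 18.57)
53270 c = 36376  ⇒  c ≈ 0.6829 J/(g·°C)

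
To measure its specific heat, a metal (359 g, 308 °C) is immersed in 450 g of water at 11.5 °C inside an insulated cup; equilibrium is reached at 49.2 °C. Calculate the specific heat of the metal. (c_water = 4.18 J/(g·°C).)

c ≈ 0.763 J/(g·°C)

Let T be the final temperature. ΣQ_i = 0:
359×c×(49.2 − 308) + 450×4.18×(49.2 − 11.5) = 0
-92909 c = -70914
c = -70914/-92909 ≈ 0.7633 J/(g·°C)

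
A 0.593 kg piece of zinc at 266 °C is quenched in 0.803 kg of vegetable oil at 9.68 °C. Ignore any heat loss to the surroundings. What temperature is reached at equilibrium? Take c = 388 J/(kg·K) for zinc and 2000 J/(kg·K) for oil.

T_f ≈ 41.8 °C

Heat gained plus heat lost sum to zero:
0.593×388×(T − 266) + 0.803×2000×(T − 9.68) = 0
1836.1 T = 76748
T ≈ 41.80 °C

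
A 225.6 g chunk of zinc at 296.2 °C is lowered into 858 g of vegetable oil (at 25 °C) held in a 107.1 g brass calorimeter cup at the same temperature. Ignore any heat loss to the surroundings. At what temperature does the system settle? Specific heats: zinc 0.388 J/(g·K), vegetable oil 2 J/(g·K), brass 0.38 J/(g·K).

T_f ≈ 37.9 °C

Conservation of energy gives ΣQ = 0:
225.6×0.388×(T − 296.2) + 858×2×(T − 25) + 107.1×0.38×(T − 25) = 0
1844.2 T = 69845
T = 69845/1844.2 ≈ 37.87 °C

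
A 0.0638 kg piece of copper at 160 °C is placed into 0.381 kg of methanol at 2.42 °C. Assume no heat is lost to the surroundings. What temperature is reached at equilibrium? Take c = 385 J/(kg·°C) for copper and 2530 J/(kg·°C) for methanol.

T_f ≈ 6.3 °C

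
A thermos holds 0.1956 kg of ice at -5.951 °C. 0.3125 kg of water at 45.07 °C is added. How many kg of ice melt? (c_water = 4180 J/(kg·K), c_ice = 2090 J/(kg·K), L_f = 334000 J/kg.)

Heat available from the water dropping to 0 °C: 0.3125×4180×45.07 = 58873 J.
Of that, 0.1956×2090×5.951 = 2432.8 J goes to bring the ice to 0 °C, leaving 56440 J.
Fully melting the ice requires m_ice L_f = 0.1956×334000 = 65330 J.
56440 J < 65330 J, so only part of the ice melts and the system sits at 0 °C.
m_melt = 56440 / L_f = 0.169 kg.

m_melted ≈ 0.169 kg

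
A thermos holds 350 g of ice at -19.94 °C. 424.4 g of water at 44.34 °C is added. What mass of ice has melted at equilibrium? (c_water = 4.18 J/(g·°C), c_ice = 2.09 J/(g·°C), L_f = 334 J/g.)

Heat available from the water dropping to 0 °C: 424.4×4.18×44.34 = 78659 J.
Of that, 350×2.09×19.94 = 14586 J goes to bring the ice to 0 °C, leaving 64073 J.
To melt every bit of ice: 350×334 = 116900 J.
64073 J < 116900 J, so only part of the ice melts and the system sits at 0 °C.
m_melted×334 = 64073  ⇒  m_melted ≈ 191.8 g.

m_melted ≈ 192 g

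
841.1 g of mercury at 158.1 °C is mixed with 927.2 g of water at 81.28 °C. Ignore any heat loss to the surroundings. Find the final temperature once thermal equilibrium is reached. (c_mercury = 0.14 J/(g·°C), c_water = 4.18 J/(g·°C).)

Energy conservation, ΣQ = 0:
841.1*0.14*(T − 158.1) + 927.2*4.18*(T − 81.28) = 0
(117.75 + 3875.7) T = 117.75*158.1 + 3875.7*81.28
T = 333633/3993.4 ≈ 83.55 °C

T_f ≈ 83.5 °C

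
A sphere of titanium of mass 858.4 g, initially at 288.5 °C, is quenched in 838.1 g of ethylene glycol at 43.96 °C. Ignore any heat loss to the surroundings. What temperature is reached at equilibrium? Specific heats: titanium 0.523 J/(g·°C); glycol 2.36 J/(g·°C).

T_f = Σ m_i c_i T_i / Σ m_i c_i:
T_f = (448.94*288.5 + 1977.9*43.96) / (448.94 + 1977.9)
    = 216469 / 2426.9 ≈ 89.20 °C

T_f ≈ 89.2 °C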